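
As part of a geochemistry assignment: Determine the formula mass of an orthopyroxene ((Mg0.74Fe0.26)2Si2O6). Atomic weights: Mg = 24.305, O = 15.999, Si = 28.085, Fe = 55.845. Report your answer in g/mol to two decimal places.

The formula mass is the sum 1.48(24.305) + 0.52(55.845) + 2(28.085) + 6(15.999).

217.17 g/mol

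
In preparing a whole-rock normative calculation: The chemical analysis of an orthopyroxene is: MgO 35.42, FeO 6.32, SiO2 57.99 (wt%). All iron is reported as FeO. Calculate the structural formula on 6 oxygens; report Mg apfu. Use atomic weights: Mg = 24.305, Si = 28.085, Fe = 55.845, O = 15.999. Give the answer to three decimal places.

MgO (M=40.304): mol = 0.87882; Mg = 0.87882, O = 0.87882.
FeO (M=71.844): mol = 0.08797; Fe = 0.08797, O = 0.08797.
SiO2 (M=60.083): mol = 0.96516; Si = 0.96516, O = 1.93032.
ΣO = 2.89711; factor = 6/ΣO = 2.07103.
Mg apfu = 0.87882 × 2.07103 = 1.820.

1.820 Mg apfu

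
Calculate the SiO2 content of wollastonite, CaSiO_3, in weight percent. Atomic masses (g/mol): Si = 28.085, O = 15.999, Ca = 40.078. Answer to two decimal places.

Formula mass = 116.160 g/mol.
1 Si → 1.0000 mol SiO2 per formula unit; M(SiO2) = 60.083, so SiO2 mass = 60.083 g.
60.083/116.160 × 100 = 51.72 wt%.

51.72 wt%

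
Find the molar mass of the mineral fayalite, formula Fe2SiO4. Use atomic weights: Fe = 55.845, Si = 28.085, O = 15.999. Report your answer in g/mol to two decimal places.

The formula mass is the sum 2*55.845 + 1*28.085 + 4*15.999.

203.77 g/mol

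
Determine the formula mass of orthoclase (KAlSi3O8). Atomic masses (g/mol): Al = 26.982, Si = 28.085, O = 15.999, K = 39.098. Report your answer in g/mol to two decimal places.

The formula mass is the sum 1·39.098 + 1·26.982 + 3·28.085 + 8·15.999.

278.33 g/mol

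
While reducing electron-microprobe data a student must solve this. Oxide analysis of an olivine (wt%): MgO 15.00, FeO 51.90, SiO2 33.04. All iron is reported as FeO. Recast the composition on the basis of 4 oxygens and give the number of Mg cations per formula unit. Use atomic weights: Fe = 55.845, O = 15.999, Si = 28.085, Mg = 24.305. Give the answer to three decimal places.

MgO (M=40.304): mol = 0.37217; Mg = 0.37217, O = 0.37217.
FeO (M=71.844): mol = 0.72240; Fe = 0.72240, O = 0.72240.
SiO2 (M=60.083): mol = 0.54991; Si = 0.54991, O = 1.09982.
ΣO = 2.19439; factor = 4/ΣO = 1.82283.
Mg apfu = 0.37217 × 1.82283 = 0.678.

0.678 Mg apfu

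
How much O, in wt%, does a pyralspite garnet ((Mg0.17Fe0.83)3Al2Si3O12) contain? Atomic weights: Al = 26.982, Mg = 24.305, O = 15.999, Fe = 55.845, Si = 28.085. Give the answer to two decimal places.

Molar mass of (Mg0.17Fe0.83)3Al2Si3O12: 0.51*24.305 + 2.49*55.845 + 2*26.982 + 3*28.085 + 12*15.999 = 481.657 g/mol.
Mass of O per formula unit: 12 × 15.999 = 191.988 g.
Weight fraction O = 191.988 / 481.657 = 0.3986.

39.86 wt%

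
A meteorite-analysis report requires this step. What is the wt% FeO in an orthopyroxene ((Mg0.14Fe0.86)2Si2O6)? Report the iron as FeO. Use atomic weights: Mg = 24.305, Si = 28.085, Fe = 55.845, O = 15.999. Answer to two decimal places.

48.46 wt%

Molar mass of (Mg0.14Fe0.86)2Si2O6 = 0.28×24.305 + 1.72×55.845 + 2×28.085 + 6×15.999 = 255.023 g/mol.
Each formula unit contains 1.72 Fe, equivalent to 1.72/1 = 1.7200 mol FeO.
M(FeO) = 1×55.845 + 1×15.999 = 71.844 g/mol.
Mass of FeO per formula unit = 1.7200 × 71.844 = 123.572 g.
FeO wt% = 123.572 / 255.023 × 100 = 48.46%.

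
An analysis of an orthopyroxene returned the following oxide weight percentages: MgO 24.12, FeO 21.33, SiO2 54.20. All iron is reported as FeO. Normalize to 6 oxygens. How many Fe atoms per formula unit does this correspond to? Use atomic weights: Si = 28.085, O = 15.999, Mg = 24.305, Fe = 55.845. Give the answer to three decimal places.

MgO: 24.12/40.304 = 0.59845 mol → 0.59845 mol Mg, 0.59845 mol O.
FeO: 21.33/71.844 = 0.29689 mol → 0.29689 mol Fe, 0.29689 mol O.
SiO2: 54.20/60.083 = 0.90209 mol → 0.90209 mol Si, 1.80418 mol O.
Total oxygen = 2.69952 mol. Normalization factor = 6/2.69952 = 2.22262.
Fe per 6 O = 0.29689 × 2.22262 = 0.660.

0.660 Fe apfu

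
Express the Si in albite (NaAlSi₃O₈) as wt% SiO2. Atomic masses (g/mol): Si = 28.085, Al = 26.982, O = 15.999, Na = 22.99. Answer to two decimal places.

68.74 wt%

M(NaAlSi₃O₈) = 262.219 g/mol; M(SiO2) = 60.083 g/mol.
Moles SiO2 per formula unit = 3 Si ÷ 1 = 3.0000.
SiO2 fraction = (3.0000 × 60.083) / 262.219 = 180.249/262.219 = 0.6874.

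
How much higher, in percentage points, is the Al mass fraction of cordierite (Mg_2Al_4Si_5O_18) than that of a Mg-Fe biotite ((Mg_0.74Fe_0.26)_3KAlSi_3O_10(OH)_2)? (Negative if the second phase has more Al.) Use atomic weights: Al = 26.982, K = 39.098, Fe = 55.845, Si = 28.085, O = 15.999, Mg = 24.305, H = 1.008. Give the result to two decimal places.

12.34 percentage points

M(Mg_2Al_4Si_5O_18) = 584.945 g/mol, so wt% Al = 107.928/584.945 × 100 = 18.45%.
M((Mg_0.74Fe_0.26)_3KAlSi_3O_10(OH)_2) = 441.855 g/mol, so wt% Al = 26.982/441.855 × 100 = 6.11%.
18.45 − 6.11 = 12.34 pp.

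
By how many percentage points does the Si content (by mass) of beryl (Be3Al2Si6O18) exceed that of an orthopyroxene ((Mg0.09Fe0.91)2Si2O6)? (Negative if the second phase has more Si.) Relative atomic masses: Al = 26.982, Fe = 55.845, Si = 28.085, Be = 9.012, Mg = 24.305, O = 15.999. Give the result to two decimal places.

Si in Be3Al2Si6O18: molar mass 537.492 g/mol; 6×28.085 = 168.510 g → 31.35 wt%.
Si in (Mg0.09Fe0.91)2Si2O6: molar mass 258.177 g/mol; 2×28.085 = 56.170 g → 21.76 wt%.
Difference = 31.35 − 21.76 = 9.59 percentage points.

9.59 percentage points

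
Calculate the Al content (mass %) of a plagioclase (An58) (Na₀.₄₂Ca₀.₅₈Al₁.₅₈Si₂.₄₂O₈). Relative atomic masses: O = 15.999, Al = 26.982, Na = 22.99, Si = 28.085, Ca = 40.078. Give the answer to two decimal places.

15.70 mass %

Molar mass of Na₀.₄₂Ca₀.₅₈Al₁.₅₈Si₂.₄₂O₈: 0.42*22.99 + 0.58*40.078 + 1.58*26.982 + 2.42*28.085 + 8*15.999 = 271.490 g/mol.
Mass of Al per formula unit: 1.58 × 26.982 = 42.632 g.
Weight fraction Al = 42.632 / 271.490 = 0.1570.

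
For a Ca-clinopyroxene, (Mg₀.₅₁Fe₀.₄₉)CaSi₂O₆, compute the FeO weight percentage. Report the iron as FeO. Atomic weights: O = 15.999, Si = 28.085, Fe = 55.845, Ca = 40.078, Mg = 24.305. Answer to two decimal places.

Molar mass of (Mg₀.₅₁Fe₀.₄₉)CaSi₂O₆ = 0.51×24.305 + 0.49×55.845 + 1×40.078 + 2×28.085 + 6×15.999 = 232.002 g/mol.
Each formula unit contains 0.49 Fe, equivalent to 0.49/1 = 0.4900 mol FeO.
M(FeO) = 1×55.845 + 1×15.999 = 71.844 g/mol.
Mass of FeO per formula unit = 0.4900 × 71.844 = 35.204 g.
FeO wt% = 35.204 / 232.002 × 100 = 15.17%.

15.17 wt%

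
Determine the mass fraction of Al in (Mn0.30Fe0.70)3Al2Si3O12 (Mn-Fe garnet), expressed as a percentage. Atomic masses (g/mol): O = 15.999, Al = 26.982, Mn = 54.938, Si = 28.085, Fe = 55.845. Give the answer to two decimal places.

10.86 weight percent

M((Mn0.30Fe0.70)3Al2Si3O12) = 496.926 g/mol.
Al contributes 2 × 26.982 = 53.964 g per mole.
53.964/496.926 = 0.1086 → 10.86%.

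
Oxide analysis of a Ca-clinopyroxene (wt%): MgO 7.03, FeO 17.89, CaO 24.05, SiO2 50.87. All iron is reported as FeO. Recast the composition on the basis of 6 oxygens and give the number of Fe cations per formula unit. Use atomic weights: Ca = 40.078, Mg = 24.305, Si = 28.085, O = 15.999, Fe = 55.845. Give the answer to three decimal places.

0.587 Fe apfu

MgO (M=40.304): mol = 0.17442; Mg = 0.17442, O = 0.17442.
FeO (M=71.844): mol = 0.24901; Fe = 0.24901, O = 0.24901.
CaO (M=56.077): mol = 0.42887; Ca = 0.42887, O = 0.42887.
SiO2 (M=60.083): mol = 0.84666; Si = 0.84666, O = 1.69332.
ΣO = 2.54562; factor = 6/ΣO = 2.35699.
Fe apfu = 0.24901 × 2.35699 = 0.587.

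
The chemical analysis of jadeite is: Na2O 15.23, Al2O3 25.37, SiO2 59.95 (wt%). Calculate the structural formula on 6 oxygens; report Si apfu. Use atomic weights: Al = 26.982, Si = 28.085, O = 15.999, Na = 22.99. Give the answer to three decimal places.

2.004 Si apfu

Na2O: 15.23/61.979 = 0.24573 mol → 0.49146 mol Na, 0.24573 mol O.
Al2O3: 25.37/101.961 = 0.24882 mol → 0.49764 mol Al, 0.74646 mol O.
SiO2: 59.95/60.083 = 0.99779 mol → 0.99779 mol Si, 1.99558 mol O.
Total oxygen = 2.98777 mol. Normalization factor = 6/2.98777 = 2.00819.
Si per 6 O = 0.99779 × 2.00819 = 2.004.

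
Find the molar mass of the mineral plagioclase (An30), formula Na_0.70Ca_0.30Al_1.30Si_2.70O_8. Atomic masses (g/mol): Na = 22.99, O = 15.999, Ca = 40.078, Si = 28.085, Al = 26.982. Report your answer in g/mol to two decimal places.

267.01 g/mol

The formula mass is the sum 0.70(22.99) + 0.30(40.078) + 1.30(26.982) + 2.70(28.085) + 8(15.999).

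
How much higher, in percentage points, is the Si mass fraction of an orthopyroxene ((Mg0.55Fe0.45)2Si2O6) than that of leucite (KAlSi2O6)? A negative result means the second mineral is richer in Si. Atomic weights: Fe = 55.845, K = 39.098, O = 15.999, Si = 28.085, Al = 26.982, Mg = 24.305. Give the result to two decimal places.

M((Mg0.55Fe0.45)2Si2O6) = 229.160 g/mol, so wt% Si = 56.170/229.160 × 100 = 24.51%.
M(KAlSi2O6) = 218.244 g/mol, so wt% Si = 56.170/218.244 × 100 = 25.74%.
24.51 − 25.74 = -1.23 pp.

-1.23 percentage points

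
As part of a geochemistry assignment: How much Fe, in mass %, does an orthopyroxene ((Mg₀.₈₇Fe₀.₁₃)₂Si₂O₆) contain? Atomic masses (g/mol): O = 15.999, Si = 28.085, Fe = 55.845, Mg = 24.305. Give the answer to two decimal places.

M((Mg₀.₈₇Fe₀.₁₃)₂Si₂O₆) = 208.974 g/mol.
Fe contributes 0.26 × 55.845 = 14.520 g per mole.
14.520/208.974 = 0.0695 → 6.95%.

6.95 mass %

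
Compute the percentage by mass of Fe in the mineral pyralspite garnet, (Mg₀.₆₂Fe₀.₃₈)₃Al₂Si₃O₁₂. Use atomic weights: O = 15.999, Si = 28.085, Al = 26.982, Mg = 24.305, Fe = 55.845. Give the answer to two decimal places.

14.50 mass %

Formula mass = 1.86*24.305 + 1.14*55.845 + 2*26.982 + 3*28.085 + 12*15.999 = 439.078 g/mol, of which 63.663 g is Fe.
So Fe makes up 63.663/439.078 = 0.1450 of the mass, i.e. 14.50%.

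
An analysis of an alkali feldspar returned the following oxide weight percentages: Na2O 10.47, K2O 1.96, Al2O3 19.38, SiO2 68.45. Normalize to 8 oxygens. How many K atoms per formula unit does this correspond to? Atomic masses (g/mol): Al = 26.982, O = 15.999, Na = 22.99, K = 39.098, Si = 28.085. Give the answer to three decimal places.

0.110 K apfu

Na2O (M=61.979): mol = 0.16893; Na = 0.33786, O = 0.16893.
K2O (M=94.195): mol = 0.02081; K = 0.04162, O = 0.02081.
Al2O3 (M=101.961): mol = 0.19007; Al = 0.38014, O = 0.57021.
SiO2 (M=60.083): mol = 1.13926; Si = 1.13926, O = 2.27852.
ΣO = 3.03847; factor = 8/ΣO = 2.63290.
K apfu = 0.04162 × 2.63290 = 0.110.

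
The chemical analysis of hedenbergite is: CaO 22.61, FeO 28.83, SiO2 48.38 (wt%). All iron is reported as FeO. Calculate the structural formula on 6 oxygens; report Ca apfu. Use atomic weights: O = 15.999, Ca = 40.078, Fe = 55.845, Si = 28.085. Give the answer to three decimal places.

CaO: 22.61/56.077 = 0.40320 mol → 0.40320 mol Ca, 0.40320 mol O.
FeO: 28.83/71.844 = 0.40129 mol → 0.40129 mol Fe, 0.40129 mol O.
SiO2: 48.38/60.083 = 0.80522 mol → 0.80522 mol Si, 1.61044 mol O.
Total oxygen = 2.41493 mol. Normalization factor = 6/2.41493 = 2.48454.
Ca per 6 O = 0.40320 × 2.48454 = 1.002.

1.002 Ca apfu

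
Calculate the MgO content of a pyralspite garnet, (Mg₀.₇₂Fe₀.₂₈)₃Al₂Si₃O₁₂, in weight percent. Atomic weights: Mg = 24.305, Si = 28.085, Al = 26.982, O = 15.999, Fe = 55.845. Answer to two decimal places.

M((Mg₀.₇₂Fe₀.₂₈)₃Al₂Si₃O₁₂) = 429.616 g/mol; M(MgO) = 40.304 g/mol.
Moles MgO per formula unit = 2.16 Mg ÷ 1 = 2.1600.
MgO fraction = (2.1600 × 40.304) / 429.616 = 87.057/429.616 = 0.2026.

20.26 wt%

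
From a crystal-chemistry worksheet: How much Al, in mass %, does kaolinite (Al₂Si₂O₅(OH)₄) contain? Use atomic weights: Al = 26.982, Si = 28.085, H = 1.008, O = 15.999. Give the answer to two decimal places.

20.90 mass %

Formula mass = 2×26.982 + 2×28.085 + 9×15.999 + 4×1.008 = 258.157 g/mol, of which 53.964 g is Al.
So Al makes up 53.964/258.157 = 0.2090 of the mass, i.e. 20.90%.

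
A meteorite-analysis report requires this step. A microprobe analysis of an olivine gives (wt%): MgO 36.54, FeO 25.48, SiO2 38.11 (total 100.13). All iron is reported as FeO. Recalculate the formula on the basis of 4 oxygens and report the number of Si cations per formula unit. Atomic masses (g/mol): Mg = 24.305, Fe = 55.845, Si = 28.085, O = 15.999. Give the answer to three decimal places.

1.003 Si apfu

MgO: 36.54/40.304 = 0.90661 mol → 0.90661 mol Mg, 0.90661 mol O.
FeO: 25.48/71.844 = 0.35466 mol → 0.35466 mol Fe, 0.35466 mol O.
SiO2: 38.11/60.083 = 0.63429 mol → 0.63429 mol Si, 1.26858 mol O.
Total oxygen = 2.52985 mol. Normalization factor = 4/2.52985 = 1.58112.
Si per 4 O = 0.63429 × 1.58112 = 1.003.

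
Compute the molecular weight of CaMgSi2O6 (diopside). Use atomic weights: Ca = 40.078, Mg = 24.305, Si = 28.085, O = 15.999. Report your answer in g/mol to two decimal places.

216.55 g/mol

The formula mass is the sum 1*40.078 + 1*24.305 + 2*28.085 + 6*15.999.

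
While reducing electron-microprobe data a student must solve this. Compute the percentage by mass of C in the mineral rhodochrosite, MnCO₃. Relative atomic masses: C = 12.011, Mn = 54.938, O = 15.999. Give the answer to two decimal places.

10.45 mass %

M(MnCO₃) = 114.946 g/mol.
C contributes 1 × 12.011 = 12.011 g per mole.
12.011/114.946 = 0.1045 → 10.45%.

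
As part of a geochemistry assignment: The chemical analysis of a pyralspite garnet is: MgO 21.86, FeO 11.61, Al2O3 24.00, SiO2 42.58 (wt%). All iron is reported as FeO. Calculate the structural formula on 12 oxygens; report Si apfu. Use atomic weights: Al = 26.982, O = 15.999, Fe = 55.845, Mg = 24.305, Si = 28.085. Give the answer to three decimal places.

3.008 Si apfu

21.86 wt% MgO ÷ 40.304 g/mol = 0.54238 mol, giving 0.54238 Mg and 0.54238 O.
11.61 wt% FeO ÷ 71.844 g/mol = 0.16160 mol, giving 0.16160 Fe and 0.16160 O.
24.00 wt% Al2O3 ÷ 101.961 g/mol = 0.23538 mol, giving 0.47076 Al and 0.70614 O.
42.58 wt% SiO2 ÷ 60.083 g/mol = 0.70869 mol, giving 0.70869 Si and 1.41738 O.
Oxygen sums to 2.82750; scaling by 12/2.82750 = 4.24403 puts the formula on 12 O.
Si: 0.70869 × 4.24403 = 3.008 atoms per formula unit.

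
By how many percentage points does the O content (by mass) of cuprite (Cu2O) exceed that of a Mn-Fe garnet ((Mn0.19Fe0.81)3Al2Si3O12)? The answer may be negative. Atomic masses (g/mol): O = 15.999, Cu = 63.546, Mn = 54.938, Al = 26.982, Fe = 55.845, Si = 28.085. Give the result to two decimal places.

-27.43 percentage points

First mineral: 15.999 g O in 143.091 g formula = 11.18 wt% O.
Second mineral: 191.988 g O in 497.225 g formula = 38.61 wt% O.
11.18% − 38.61% gives a difference of -27.43 percentage points.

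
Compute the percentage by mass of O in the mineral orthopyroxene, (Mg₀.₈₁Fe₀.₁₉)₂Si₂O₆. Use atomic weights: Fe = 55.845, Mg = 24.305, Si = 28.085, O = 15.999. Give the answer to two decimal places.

45.12 mass %

M((Mg₀.₈₁Fe₀.₁₉)₂Si₂O₆) = 212.759 g/mol.
O contributes 6 × 15.999 = 95.994 g per mole.
95.994/212.759 = 0.4512 → 45.12%.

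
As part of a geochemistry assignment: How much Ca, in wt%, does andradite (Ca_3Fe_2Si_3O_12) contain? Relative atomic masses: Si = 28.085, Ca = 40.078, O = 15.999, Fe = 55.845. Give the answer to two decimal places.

23.66 wt%

Molar mass of Ca_3Fe_2Si_3O_12: 3×40.078 + 2×55.845 + 3×28.085 + 12×15.999 = 508.167 g/mol.
Mass of Ca per formula unit: 3 × 40.078 = 120.234 g.
Weight fraction Ca = 120.234 / 508.167 = 0.2366.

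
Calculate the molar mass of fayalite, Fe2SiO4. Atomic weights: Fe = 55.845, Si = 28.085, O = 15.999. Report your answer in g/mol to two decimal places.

203.77 g/mol

Fe: 2 × 55.845 = 111.6900
Si: 1 × 28.085 = 28.0850
O: 4 × 15.999 = 63.9960
Summing the contributions gives the formula mass.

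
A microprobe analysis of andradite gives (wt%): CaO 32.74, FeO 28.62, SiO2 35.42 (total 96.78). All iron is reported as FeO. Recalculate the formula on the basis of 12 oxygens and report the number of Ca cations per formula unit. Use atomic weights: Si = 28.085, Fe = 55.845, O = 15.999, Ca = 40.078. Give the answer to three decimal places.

3.242 Ca apfu

CaO: 32.74/56.077 = 0.58384 mol → 0.58384 mol Ca, 0.58384 mol O.
FeO: 28.62/71.844 = 0.39836 mol → 0.39836 mol Fe, 0.39836 mol O.
SiO2: 35.42/60.083 = 0.58952 mol → 0.58952 mol Si, 1.17904 mol O.
Total oxygen = 2.16124 mol. Normalization factor = 12/2.16124 = 5.55237.
Ca per 12 O = 0.58384 × 5.55237 = 3.242.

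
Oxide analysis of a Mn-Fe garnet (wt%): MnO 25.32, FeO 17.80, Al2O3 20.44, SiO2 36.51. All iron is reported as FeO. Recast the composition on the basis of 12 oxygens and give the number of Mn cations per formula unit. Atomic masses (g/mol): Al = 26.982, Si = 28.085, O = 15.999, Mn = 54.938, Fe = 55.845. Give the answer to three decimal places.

1.769 Mn apfu

MnO (M=70.937): mol = 0.35694; Mn = 0.35694, O = 0.35694.
FeO (M=71.844): mol = 0.24776; Fe = 0.24776, O = 0.24776.
Al2O3 (M=101.961): mol = 0.20047; Al = 0.40094, O = 0.60141.
SiO2 (M=60.083): mol = 0.60766; Si = 0.60766, O = 1.21532.
ΣO = 2.42143; factor = 12/ΣO = 4.95575.
Mn apfu = 0.35694 × 4.95575 = 1.769.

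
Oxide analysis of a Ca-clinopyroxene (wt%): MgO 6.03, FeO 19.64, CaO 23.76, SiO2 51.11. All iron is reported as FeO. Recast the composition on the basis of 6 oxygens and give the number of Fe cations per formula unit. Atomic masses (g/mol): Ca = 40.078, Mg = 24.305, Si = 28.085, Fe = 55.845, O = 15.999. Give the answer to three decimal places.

0.644 Fe apfu

MgO (M=40.304): mol = 0.14961; Mg = 0.14961, O = 0.14961.
FeO (M=71.844): mol = 0.27337; Fe = 0.27337, O = 0.27337.
CaO (M=56.077): mol = 0.42370; Ca = 0.42370, O = 0.42370.
SiO2 (M=60.083): mol = 0.85066; Si = 0.85066, O = 1.70132.
ΣO = 2.54800; factor = 6/ΣO = 2.35479.
Fe apfu = 0.27337 × 2.35479 = 0.644.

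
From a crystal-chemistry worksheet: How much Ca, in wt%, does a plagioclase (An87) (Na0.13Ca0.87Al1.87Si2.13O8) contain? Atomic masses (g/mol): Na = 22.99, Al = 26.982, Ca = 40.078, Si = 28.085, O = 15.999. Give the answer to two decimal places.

M(Na0.13Ca0.87Al1.87Si2.13O8) = 276.126 g/mol.
Ca contributes 0.87 × 40.078 = 34.868 g per mole.
34.868/276.126 = 0.1263 → 12.63%.

12.63 wt%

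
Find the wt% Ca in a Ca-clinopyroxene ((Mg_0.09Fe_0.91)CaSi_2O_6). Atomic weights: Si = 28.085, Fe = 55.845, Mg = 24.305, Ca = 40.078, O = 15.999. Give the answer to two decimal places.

16.34 weight percent

Formula mass = 0.09·24.305 + 0.91·55.845 + 1·40.078 + 2·28.085 + 6·15.999 = 245.248 g/mol, of which 40.078 g is Ca.
So Ca makes up 40.078/245.248 = 0.1634 of the mass, i.e. 16.34%.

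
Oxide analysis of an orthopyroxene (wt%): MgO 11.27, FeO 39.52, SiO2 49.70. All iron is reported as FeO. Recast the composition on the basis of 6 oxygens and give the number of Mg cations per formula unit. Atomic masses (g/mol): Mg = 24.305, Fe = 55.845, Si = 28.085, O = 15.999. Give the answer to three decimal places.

MgO (M=40.304): mol = 0.27962; Mg = 0.27962, O = 0.27962.
FeO (M=71.844): mol = 0.55008; Fe = 0.55008, O = 0.55008.
SiO2 (M=60.083): mol = 0.82719; Si = 0.82719, O = 1.65438.
ΣO = 2.48408; factor = 6/ΣO = 2.41538.
Mg apfu = 0.27962 × 2.41538 = 0.675.

0.675 Mg apfu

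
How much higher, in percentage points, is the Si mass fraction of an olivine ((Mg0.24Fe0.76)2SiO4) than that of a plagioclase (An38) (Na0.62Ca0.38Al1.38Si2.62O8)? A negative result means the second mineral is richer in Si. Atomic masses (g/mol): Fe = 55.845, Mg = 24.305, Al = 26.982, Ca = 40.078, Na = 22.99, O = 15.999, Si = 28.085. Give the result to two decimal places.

-12.54 percentage points

First mineral: 28.085 g Si in 188.632 g formula = 14.89 wt% Si.
Second mineral: 73.583 g Si in 268.293 g formula = 27.43 wt% Si.
14.89% − 27.43% gives a difference of -12.54 percentage points.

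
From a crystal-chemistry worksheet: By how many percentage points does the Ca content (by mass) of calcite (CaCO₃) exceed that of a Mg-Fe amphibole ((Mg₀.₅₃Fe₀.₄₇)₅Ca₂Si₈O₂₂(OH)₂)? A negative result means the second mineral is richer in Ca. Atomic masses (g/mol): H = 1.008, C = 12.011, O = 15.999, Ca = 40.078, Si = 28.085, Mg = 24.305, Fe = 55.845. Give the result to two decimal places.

First mineral: 40.078 g Ca in 100.086 g formula = 40.04 wt% Ca.
Second mineral: 80.156 g Ca in 886.472 g formula = 9.04 wt% Ca.
40.04% − 9.04% gives a difference of 31.00 percentage points.

31.00 percentage points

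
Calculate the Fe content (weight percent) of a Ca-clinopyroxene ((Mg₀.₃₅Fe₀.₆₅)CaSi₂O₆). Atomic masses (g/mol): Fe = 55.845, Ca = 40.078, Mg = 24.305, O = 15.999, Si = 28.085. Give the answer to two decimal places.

Molar mass of (Mg₀.₃₅Fe₀.₆₅)CaSi₂O₆: 0.35*24.305 + 0.65*55.845 + 1*40.078 + 2*28.085 + 6*15.999 = 237.048 g/mol.
Mass of Fe per formula unit: 0.65 × 55.845 = 36.299 g.
Weight fraction Fe = 36.299 / 237.048 = 0.1531.

15.31 weight percent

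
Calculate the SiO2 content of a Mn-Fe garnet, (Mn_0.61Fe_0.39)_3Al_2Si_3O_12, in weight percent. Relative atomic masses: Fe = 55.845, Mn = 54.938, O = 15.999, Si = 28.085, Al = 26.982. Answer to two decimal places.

36.33 wt%

M((Mn_0.61Fe_0.39)_3Al_2Si_3O_12) = 496.082 g/mol; M(SiO2) = 60.083 g/mol.
Moles SiO2 per formula unit = 3 Si ÷ 1 = 3.0000.
SiO2 fraction = (3.0000 × 60.083) / 496.082 = 180.249/496.082 = 0.3633.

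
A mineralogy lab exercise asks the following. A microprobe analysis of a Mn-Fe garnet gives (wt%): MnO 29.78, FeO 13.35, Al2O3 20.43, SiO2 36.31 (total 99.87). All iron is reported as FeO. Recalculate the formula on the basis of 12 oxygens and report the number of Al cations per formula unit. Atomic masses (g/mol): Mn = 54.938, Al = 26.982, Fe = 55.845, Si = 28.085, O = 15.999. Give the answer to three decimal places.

1.991 Al apfu

29.78 wt% MnO ÷ 70.937 g/mol = 0.41981 mol, giving 0.41981 Mn and 0.41981 O.
13.35 wt% FeO ÷ 71.844 g/mol = 0.18582 mol, giving 0.18582 Fe and 0.18582 O.
20.43 wt% Al2O3 ÷ 101.961 g/mol = 0.20037 mol, giving 0.40074 Al and 0.60111 O.
36.31 wt% SiO2 ÷ 60.083 g/mol = 0.60433 mol, giving 0.60433 Si and 1.20866 O.
Oxygen sums to 2.41540; scaling by 12/2.41540 = 4.96812 puts the formula on 12 O.
Al: 0.40074 × 4.96812 = 1.991 atoms per formula unit.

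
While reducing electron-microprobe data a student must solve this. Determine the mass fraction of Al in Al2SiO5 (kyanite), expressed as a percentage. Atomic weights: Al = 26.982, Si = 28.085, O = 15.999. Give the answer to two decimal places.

M(Al2SiO5) = 162.044 g/mol.
Al contributes 2 × 26.982 = 53.964 g per mole.
53.964/162.044 = 0.3330 → 33.30%.

33.30 weight percent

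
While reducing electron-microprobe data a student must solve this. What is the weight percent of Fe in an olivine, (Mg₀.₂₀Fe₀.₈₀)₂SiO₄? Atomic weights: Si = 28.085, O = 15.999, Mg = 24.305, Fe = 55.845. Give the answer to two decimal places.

M((Mg₀.₂₀Fe₀.₈₀)₂SiO₄) = 191.155 g/mol.
Fe contributes 1.60 × 55.845 = 89.352 g per mole.
89.352/191.155 = 0.4674 → 46.74%.

46.74 mass %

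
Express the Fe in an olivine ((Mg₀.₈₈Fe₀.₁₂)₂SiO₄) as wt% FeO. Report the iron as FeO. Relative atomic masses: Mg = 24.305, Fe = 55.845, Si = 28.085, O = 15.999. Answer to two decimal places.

11.63 wt%

Formula mass = 148.261 g/mol.
0.24 Fe → 0.2400 mol FeO per formula unit; M(FeO) = 71.844, so FeO mass = 17.243 g.
17.243/148.261 × 100 = 11.63 wt%.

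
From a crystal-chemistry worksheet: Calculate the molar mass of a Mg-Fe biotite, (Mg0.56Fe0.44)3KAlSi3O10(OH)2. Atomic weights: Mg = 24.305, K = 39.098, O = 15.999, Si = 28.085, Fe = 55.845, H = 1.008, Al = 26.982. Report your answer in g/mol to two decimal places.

458.89 g/mol

The formula mass is the sum 1.68×24.305 + 1.32×55.845 + 1×39.098 + 1×26.982 + 3×28.085 + 12×15.999 + 2×1.008.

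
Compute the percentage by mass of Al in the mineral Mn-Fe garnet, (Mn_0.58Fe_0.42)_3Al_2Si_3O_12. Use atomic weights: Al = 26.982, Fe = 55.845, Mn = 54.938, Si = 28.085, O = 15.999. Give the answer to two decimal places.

10.88 wt%

Formula mass = 1.74·54.938 + 1.26·55.845 + 2·26.982 + 3·28.085 + 12·15.999 = 496.164 g/mol, of which 53.964 g is Al.
So Al makes up 53.964/496.164 = 0.1088 of the mass, i.e. 10.88%.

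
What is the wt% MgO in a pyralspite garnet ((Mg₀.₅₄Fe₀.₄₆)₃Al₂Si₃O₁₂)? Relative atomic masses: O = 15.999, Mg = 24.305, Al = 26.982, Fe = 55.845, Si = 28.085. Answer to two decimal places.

14.62 wt%

Formula mass = 446.647 g/mol.
1.62 Mg → 1.6200 mol MgO per formula unit; M(MgO) = 40.304, so MgO mass = 65.292 g.
65.292/446.647 × 100 = 14.62 wt%.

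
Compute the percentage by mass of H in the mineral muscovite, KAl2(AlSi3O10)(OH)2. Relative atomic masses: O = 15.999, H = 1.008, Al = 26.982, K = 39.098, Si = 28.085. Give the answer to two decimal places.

Formula mass = 1·39.098 + 3·26.982 + 3·28.085 + 12·15.999 + 2·1.008 = 398.303 g/mol, of which 2.016 g is H.
So H makes up 2.016/398.303 = 0.0051 of the mass, i.e. 0.51%.

0.51 weight percent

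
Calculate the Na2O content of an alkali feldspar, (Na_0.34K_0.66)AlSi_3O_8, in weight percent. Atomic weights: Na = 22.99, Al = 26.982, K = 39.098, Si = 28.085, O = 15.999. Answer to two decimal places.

3.86 wt%

Formula mass = 272.850 g/mol.
0.34 Na → 0.1700 mol Na2O per formula unit; M(Na2O) = 61.979, so Na2O mass = 10.536 g.
10.536/272.850 × 100 = 3.86 wt%.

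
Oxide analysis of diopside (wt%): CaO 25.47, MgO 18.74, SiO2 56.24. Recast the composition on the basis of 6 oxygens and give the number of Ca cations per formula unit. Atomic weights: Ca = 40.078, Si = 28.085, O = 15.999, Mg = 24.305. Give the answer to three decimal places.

25.47 wt% CaO ÷ 56.077 g/mol = 0.45420 mol, giving 0.45420 Ca and 0.45420 O.
18.74 wt% MgO ÷ 40.304 g/mol = 0.46497 mol, giving 0.46497 Mg and 0.46497 O.
56.24 wt% SiO2 ÷ 60.083 g/mol = 0.93604 mol, giving 0.93604 Si and 1.87208 O.
Oxygen sums to 2.79125; scaling by 6/2.79125 = 2.14957 puts the formula on 6 O.
Ca: 0.45420 × 2.14957 = 0.976 atoms per formula unit.

0.976 Ca apfu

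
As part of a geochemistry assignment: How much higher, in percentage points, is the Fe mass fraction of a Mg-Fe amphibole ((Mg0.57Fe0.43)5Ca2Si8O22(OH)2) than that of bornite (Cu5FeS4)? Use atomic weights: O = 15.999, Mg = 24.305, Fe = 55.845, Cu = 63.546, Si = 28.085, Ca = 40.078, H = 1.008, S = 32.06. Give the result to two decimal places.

Fe in (Mg0.57Fe0.43)5Ca2Si8O22(OH)2: molar mass 880.164 g/mol; 2.15×55.845 = 120.067 g → 13.64 wt%.
Fe in Cu5FeS4: molar mass 501.815 g/mol; 1×55.845 = 55.845 g → 11.13 wt%.
Difference = 13.64 − 11.13 = 2.51 percentage points.

2.51 percentage points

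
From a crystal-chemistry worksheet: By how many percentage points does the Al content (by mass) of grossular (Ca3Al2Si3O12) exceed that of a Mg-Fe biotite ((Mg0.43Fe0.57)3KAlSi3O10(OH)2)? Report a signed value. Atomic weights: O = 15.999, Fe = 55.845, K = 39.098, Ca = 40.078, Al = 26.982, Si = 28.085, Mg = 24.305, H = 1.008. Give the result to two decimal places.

Al in Ca3Al2Si3O12: molar mass 450.441 g/mol; 2×26.982 = 53.964 g → 11.98 wt%.
Al in (Mg0.43Fe0.57)3KAlSi3O10(OH)2: molar mass 471.187 g/mol; 1×26.982 = 26.982 g → 5.73 wt%.
Difference = 11.98 − 5.73 = 6.25 percentage points.

6.25 percentage points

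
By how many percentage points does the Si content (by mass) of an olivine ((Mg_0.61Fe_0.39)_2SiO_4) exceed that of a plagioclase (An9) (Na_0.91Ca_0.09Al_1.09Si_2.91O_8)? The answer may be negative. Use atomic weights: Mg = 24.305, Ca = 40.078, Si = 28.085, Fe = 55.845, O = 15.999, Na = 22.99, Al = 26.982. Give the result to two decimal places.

First mineral: 28.085 g Si in 165.292 g formula = 16.99 wt% Si.
Second mineral: 81.727 g Si in 263.658 g formula = 31.00 wt% Si.
16.99% − 31.00% gives a difference of -14.01 percentage points.

-14.01 percentage points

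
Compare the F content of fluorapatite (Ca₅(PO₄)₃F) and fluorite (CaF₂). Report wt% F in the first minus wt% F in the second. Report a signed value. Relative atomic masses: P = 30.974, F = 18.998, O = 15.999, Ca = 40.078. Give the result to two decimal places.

-44.90 percentage points

F in Ca₅(PO₄)₃F: molar mass 504.298 g/mol; 1×18.998 = 18.998 g → 3.77 wt%.
F in CaF₂: molar mass 78.074 g/mol; 2×18.998 = 37.996 g → 48.67 wt%.
Difference = 3.77 − 48.67 = -44.90 percentage points.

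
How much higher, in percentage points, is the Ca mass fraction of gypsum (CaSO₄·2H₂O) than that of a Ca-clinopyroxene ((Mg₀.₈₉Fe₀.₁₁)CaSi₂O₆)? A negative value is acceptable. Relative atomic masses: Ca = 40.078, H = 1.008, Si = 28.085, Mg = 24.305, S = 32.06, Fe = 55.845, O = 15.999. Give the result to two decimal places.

First mineral: 40.078 g Ca in 172.164 g formula = 23.28 wt% Ca.
Second mineral: 40.078 g Ca in 220.016 g formula = 18.22 wt% Ca.
23.28% − 18.22% gives a difference of 5.06 percentage points.

5.06 percentage points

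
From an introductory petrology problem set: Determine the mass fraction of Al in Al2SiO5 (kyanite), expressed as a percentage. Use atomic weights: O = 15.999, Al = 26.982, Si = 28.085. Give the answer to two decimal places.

33.30 mass %

M(Al2SiO5) = 162.044 g/mol.
Al contributes 2 × 26.982 = 53.964 g per mole.
53.964/162.044 = 0.3330 → 33.30%.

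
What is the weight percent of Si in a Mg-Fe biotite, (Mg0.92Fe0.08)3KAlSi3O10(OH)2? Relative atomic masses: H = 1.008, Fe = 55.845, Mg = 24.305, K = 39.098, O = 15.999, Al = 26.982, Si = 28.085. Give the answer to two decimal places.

19.83 weight percent

Molar mass of (Mg0.92Fe0.08)3KAlSi3O10(OH)2: 2.76*24.305 + 0.24*55.845 + 1*39.098 + 1*26.982 + 3*28.085 + 12*15.999 + 2*1.008 = 424.824 g/mol.
Mass of Si per formula unit: 3 × 28.085 = 84.255 g.
Weight fraction Si = 84.255 / 424.824 = 0.1983.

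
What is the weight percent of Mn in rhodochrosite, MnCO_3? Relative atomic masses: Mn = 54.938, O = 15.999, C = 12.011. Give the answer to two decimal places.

Formula mass = 1*54.938 + 1*12.011 + 3*15.999 = 114.946 g/mol, of which 54.938 g is Mn.
So Mn makes up 54.938/114.946 = 0.4779 of the mass, i.e. 47.79%.

47.79 weight percent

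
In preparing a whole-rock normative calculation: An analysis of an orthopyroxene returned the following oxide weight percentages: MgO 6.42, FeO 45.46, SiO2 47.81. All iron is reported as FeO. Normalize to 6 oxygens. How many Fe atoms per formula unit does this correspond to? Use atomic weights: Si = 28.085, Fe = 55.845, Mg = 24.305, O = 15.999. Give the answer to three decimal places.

1.593 Fe apfu

MgO (M=40.304): mol = 0.15929; Mg = 0.15929, O = 0.15929.
FeO (M=71.844): mol = 0.63276; Fe = 0.63276, O = 0.63276.
SiO2 (M=60.083): mol = 0.79573; Si = 0.79573, O = 1.59146.
ΣO = 2.38351; factor = 6/ΣO = 2.51730.
Fe apfu = 0.63276 × 2.51730 = 1.593.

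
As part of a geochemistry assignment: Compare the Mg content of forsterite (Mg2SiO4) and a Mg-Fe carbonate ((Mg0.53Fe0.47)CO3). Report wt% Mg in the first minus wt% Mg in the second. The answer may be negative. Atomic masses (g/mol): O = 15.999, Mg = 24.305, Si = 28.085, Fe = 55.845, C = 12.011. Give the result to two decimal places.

Mg in Mg2SiO4: molar mass 140.691 g/mol; 2×24.305 = 48.610 g → 34.55 wt%.
Mg in (Mg0.53Fe0.47)CO3: molar mass 99.137 g/mol; 0.53×24.305 = 12.882 g → 12.99 wt%.
Difference = 34.55 − 12.99 = 21.56 percentage points.

21.56 percentage points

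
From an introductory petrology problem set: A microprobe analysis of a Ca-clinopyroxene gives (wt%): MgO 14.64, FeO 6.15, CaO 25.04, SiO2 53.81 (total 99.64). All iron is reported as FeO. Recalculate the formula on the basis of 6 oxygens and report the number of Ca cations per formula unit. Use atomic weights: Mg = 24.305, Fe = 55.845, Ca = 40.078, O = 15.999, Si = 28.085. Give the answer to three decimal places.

0.997 Ca apfu

14.64 wt% MgO ÷ 40.304 g/mol = 0.36324 mol, giving 0.36324 Mg and 0.36324 O.
6.15 wt% FeO ÷ 71.844 g/mol = 0.08560 mol, giving 0.08560 Fe and 0.08560 O.
25.04 wt% CaO ÷ 56.077 g/mol = 0.44653 mol, giving 0.44653 Ca and 0.44653 O.
53.81 wt% SiO2 ÷ 60.083 g/mol = 0.89559 mol, giving 0.89559 Si and 1.79118 O.
Oxygen sums to 2.68655; scaling by 6/2.68655 = 2.23335 puts the formula on 6 O.
Ca: 0.44653 × 2.23335 = 0.997 atoms per formula unit.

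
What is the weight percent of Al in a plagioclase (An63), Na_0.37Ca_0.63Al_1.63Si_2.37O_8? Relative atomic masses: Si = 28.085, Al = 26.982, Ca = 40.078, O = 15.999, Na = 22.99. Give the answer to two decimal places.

16.15 mass %

Formula mass = 0.37×22.99 + 0.63×40.078 + 1.63×26.982 + 2.37×28.085 + 8×15.999 = 272.290 g/mol, of which 43.981 g is Al.
So Al makes up 43.981/272.290 = 0.1615 of the mass, i.e. 16.15%.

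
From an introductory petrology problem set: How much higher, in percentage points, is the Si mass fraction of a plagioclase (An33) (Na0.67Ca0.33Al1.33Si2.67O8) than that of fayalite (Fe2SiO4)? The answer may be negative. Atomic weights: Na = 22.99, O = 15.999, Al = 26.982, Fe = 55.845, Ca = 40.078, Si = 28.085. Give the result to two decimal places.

Si in Na0.67Ca0.33Al1.33Si2.67O8: molar mass 267.494 g/mol; 2.67×28.085 = 74.987 g → 28.03 wt%.
Si in Fe2SiO4: molar mass 203.771 g/mol; 1×28.085 = 28.085 g → 13.78 wt%.
Difference = 28.03 − 13.78 = 14.25 percentage points.

14.25 percentage points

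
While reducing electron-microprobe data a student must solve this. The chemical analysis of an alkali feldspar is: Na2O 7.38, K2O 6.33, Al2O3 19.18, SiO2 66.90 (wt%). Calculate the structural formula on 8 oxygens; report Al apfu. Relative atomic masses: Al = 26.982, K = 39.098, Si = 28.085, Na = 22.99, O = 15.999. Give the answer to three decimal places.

Na2O: 7.38/61.979 = 0.11907 mol → 0.23814 mol Na, 0.11907 mol O.
K2O: 6.33/94.195 = 0.06720 mol → 0.13440 mol K, 0.06720 mol O.
Al2O3: 19.18/101.961 = 0.18811 mol → 0.37622 mol Al, 0.56433 mol O.
SiO2: 66.90/60.083 = 1.11346 mol → 1.11346 mol Si, 2.22692 mol O.
Total oxygen = 2.97752 mol. Normalization factor = 8/2.97752 = 2.68680.
Al per 8 O = 0.37622 × 2.68680 = 1.011.

1.011 Al apfu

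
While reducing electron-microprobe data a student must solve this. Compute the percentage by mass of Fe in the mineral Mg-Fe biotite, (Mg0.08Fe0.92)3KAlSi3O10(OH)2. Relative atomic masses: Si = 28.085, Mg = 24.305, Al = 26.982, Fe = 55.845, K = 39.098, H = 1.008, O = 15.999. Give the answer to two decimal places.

30.56 mass %

Formula mass = 0.24·24.305 + 2.76·55.845 + 1·39.098 + 1·26.982 + 3·28.085 + 12·15.999 + 2·1.008 = 504.304 g/mol, of which 154.132 g is Fe.
So Fe makes up 154.132/504.304 = 0.3056 of the mass, i.e. 30.56%.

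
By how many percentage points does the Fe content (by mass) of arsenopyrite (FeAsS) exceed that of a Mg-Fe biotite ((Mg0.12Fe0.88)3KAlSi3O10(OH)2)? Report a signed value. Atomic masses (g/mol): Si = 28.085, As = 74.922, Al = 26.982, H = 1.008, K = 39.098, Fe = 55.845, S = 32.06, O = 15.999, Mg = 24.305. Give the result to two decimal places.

4.84 percentage points

First mineral: 55.845 g Fe in 162.827 g formula = 34.30 wt% Fe.
Second mineral: 147.431 g Fe in 500.520 g formula = 29.46 wt% Fe.
34.30% − 29.46% gives a difference of 4.84 percentage points.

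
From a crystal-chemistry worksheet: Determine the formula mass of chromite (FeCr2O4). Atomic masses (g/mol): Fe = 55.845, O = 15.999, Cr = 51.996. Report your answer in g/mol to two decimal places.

223.83 g/mol

M = 1(55.845) + 2(51.996) + 4(15.999)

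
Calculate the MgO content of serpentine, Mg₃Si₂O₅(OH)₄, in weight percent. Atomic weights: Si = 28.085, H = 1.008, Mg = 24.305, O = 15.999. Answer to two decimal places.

Formula mass = 277.108 g/mol.
3 Mg → 3.0000 mol MgO per formula unit; M(MgO) = 40.304, so MgO mass = 120.912 g.
120.912/277.108 × 100 = 43.63 wt%.

43.63 wt%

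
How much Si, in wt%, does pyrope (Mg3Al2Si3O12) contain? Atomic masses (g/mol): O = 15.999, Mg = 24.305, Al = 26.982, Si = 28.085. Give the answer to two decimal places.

20.90 wt%

Formula mass = 3*24.305 + 2*26.982 + 3*28.085 + 12*15.999 = 403.122 g/mol, of which 84.255 g is Si.
So Si makes up 84.255/403.122 = 0.2090 of the mass, i.e. 20.90%.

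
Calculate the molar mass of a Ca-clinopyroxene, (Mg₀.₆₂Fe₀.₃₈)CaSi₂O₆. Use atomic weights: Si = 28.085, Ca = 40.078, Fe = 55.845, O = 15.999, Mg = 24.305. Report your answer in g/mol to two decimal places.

228.53 g/mol

The formula mass is the sum 0.62*24.305 + 0.38*55.845 + 1*40.078 + 2*28.085 + 6*15.999.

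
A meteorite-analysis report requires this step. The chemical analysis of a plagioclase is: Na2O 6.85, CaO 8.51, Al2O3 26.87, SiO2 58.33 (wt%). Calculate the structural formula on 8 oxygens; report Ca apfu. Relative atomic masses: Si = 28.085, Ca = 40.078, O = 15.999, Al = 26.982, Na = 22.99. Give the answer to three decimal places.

6.85 wt% Na2O ÷ 61.979 g/mol = 0.11052 mol, giving 0.22104 Na and 0.11052 O.
8.51 wt% CaO ÷ 56.077 g/mol = 0.15176 mol, giving 0.15176 Ca and 0.15176 O.
26.87 wt% Al2O3 ÷ 101.961 g/mol = 0.26353 mol, giving 0.52706 Al and 0.79059 O.
58.33 wt% SiO2 ÷ 60.083 g/mol = 0.97082 mol, giving 0.97082 Si and 1.94164 O.
Oxygen sums to 2.99451; scaling by 8/2.99451 = 2.67156 puts the formula on 8 O.
Ca: 0.15176 × 2.67156 = 0.405 atoms per formula unit.

0.405 Ca apfu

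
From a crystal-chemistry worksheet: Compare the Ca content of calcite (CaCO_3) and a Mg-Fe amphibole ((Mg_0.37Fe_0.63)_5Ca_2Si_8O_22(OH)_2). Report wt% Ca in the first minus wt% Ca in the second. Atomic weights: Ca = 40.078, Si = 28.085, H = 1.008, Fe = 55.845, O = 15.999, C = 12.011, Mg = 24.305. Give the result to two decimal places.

Ca in CaCO_3: molar mass 100.086 g/mol; 1×40.078 = 40.078 g → 40.04 wt%.
Ca in (Mg_0.37Fe_0.63)_5Ca_2Si_8O_22(OH)_2: molar mass 911.704 g/mol; 2×40.078 = 80.156 g → 8.79 wt%.
Difference = 40.04 − 8.79 = 31.25 percentage points.

31.25 percentage points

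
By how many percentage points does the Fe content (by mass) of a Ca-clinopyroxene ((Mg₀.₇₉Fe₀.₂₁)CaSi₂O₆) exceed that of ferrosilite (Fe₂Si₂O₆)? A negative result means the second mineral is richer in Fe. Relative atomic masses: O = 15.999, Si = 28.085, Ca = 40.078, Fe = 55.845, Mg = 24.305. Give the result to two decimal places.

First mineral: 11.727 g Fe in 223.170 g formula = 5.25 wt% Fe.
Second mineral: 111.690 g Fe in 263.854 g formula = 42.33 wt% Fe.
5.25% − 42.33% gives a difference of -37.08 percentage points.

-37.08 percentage points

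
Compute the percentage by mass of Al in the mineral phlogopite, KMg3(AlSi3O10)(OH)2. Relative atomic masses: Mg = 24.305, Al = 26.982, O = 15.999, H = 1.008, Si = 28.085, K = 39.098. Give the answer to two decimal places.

M(KMg3(AlSi3O10)(OH)2) = 417.254 g/mol.
Al contributes 1 × 26.982 = 26.982 g per mole.
26.982/417.254 = 0.0647 → 6.47%.

6.47 mass %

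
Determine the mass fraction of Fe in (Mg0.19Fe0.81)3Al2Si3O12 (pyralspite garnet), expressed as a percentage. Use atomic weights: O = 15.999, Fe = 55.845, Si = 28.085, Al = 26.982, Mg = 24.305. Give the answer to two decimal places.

28.29 weight percent

Molar mass of (Mg0.19Fe0.81)3Al2Si3O12: 0.57*24.305 + 2.43*55.845 + 2*26.982 + 3*28.085 + 12*15.999 = 479.764 g/mol.
Mass of Fe per formula unit: 2.43 × 55.845 = 135.703 g.
Weight fraction Fe = 135.703 / 479.764 = 0.2829.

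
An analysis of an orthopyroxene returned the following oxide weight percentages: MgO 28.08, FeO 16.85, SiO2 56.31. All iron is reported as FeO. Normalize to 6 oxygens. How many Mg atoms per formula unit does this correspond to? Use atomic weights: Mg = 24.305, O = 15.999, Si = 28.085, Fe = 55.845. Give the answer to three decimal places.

1.490 Mg apfu

MgO (M=40.304): mol = 0.69671; Mg = 0.69671, O = 0.69671.
FeO (M=71.844): mol = 0.23454; Fe = 0.23454, O = 0.23454.
SiO2 (M=60.083): mol = 0.93720; Si = 0.93720, O = 1.87440.
ΣO = 2.80565; factor = 6/ΣO = 2.13854.
Mg apfu = 0.69671 × 2.13854 = 1.490.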